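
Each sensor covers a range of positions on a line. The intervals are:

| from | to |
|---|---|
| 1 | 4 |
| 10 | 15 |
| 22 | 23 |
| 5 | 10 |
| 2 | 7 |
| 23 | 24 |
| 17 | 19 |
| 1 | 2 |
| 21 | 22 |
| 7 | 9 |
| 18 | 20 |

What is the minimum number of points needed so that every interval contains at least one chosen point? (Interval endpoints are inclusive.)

By right end: [1,2]  [1,4]  [2,7]  [7,9]  [5,10]  [10,15]  [17,19]  [18,20]  [21,22]  [22,23]  [23,24]
[1,2] uncovered → point at 2; [7,9] uncovered → point at 9; [10,15] uncovered → point at 15; [17,19] uncovered → point at 19; [21,22] uncovered → point at 22; [23,24] uncovered → point at 24.
Points: 2, 9, 15, 19, 22, 24 (6 total).

6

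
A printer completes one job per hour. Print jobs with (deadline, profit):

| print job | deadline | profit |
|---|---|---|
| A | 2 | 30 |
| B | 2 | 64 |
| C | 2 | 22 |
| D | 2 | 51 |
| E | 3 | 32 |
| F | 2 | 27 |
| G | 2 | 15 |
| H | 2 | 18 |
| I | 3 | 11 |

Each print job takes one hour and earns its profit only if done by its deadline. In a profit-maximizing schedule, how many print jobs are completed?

By profit: B(d2,64), D(d2,51), E(d3,32), A(d2,30), F(d2,27), C(d2,22), H(d2,18), G(d2,15), I(d3,11)
B→slot 2; D→slot 1; E→slot 3; A skipped; F skipped; C skipped; H skipped; G skipped; I skipped.
3 of 9 scheduled.

3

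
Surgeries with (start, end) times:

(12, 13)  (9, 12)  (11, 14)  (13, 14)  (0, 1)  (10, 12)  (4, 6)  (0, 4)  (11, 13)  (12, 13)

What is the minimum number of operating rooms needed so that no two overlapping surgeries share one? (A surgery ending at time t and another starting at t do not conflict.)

4

Events (time:±→running): 0:+→1 0:+→2 1:-→1 4:-→0 4:+→1 6:-→0 9:+→1 10:+→2 11:+→3 11:+→4 … peak 4.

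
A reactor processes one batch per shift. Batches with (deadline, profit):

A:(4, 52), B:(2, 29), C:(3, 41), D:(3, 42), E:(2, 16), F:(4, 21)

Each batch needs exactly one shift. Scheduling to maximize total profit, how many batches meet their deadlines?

4

Sort by profit descending; place each in the latest free slot ≤ its deadline.
Profit order: A=52 D=42 C=41 B=29 F=21 E=16
Assign: A→slot 4, D→slot 3, C→slot 2, B→slot 1, F skipped, E skipped.
Slots: [1:B] [2:C] [3:D] [4:A]
4 of 6 scheduled.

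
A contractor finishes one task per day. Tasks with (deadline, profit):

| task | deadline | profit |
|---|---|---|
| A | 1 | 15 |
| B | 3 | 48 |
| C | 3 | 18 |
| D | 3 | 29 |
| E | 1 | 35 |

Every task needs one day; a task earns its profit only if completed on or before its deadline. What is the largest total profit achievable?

Profit order: B=48 E=35 D=29 C=18 A=15
Assign: B→slot 3, E→slot 1, D→slot 2, C skipped, A skipped.
Slots: [1:E] [2:D] [3:B]
Profit = 35 + 29 + 48 = 112

112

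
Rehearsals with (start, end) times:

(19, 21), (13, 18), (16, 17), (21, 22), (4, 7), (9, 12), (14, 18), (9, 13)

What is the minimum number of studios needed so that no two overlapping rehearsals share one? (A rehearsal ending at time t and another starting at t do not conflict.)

3

The answer is the maximum number of intervals overlapping at any instant.
Events (time:±→running): 4:+→1 7:-→0 9:+→1 9:+→2 12:-→1 13:-→0 13:+→1 14:+→2 16:+→3 … peak 3.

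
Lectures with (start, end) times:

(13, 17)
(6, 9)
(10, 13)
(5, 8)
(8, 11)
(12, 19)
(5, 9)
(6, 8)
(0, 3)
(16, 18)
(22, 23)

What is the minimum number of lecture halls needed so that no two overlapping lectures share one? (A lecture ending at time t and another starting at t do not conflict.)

Events (time:±→running): 0:+→1 3:-→0 5:+→1 5:+→2 6:+→3 6:+→4 … peak 4.

4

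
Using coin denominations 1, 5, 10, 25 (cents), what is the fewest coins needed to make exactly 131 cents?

7

131 − 5×25→6 − 1×5→1 − 1×1→0
Total coins = 5 + 1 + 1 = 7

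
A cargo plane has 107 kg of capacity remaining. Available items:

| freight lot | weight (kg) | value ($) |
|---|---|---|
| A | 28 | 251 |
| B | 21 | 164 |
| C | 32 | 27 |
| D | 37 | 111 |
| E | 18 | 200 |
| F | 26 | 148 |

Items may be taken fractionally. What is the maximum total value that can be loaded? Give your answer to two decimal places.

Greedy by value/weight ratio, highest first.
Order: E (200/18=11.11) > A (251/28=8.96) > B (164/21=7.81) > F (148/26=5.69) > D (111/37=3.00) > C (27/32=0.84)
Fill: take E (18 @ 200) → take A (28 @ 251) → take B (21 @ 164) → take F (26 @ 148) → take 14/37 of D → 42.00; 107/107 used.
Total value = 805.00

805.00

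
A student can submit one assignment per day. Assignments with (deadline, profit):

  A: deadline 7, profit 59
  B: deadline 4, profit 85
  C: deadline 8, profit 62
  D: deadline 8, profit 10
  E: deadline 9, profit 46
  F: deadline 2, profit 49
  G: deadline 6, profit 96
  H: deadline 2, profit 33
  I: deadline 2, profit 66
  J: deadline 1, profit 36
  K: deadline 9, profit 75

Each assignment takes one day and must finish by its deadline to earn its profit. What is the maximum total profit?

Take jobs in profit order; each goes to the latest open slot no later than its deadline.
Profit order: G=96 B=85 K=75 I=66 C=62 A=59 F=49 E=46 J=36 H=33 D=10
Assign: G→slot 6, B→slot 4, K→slot 9, I→slot 2, C→slot 8, A→slot 7, F→slot 1, E→slot 5, J skipped, H skipped, D→slot 3.
Slots: [1:F] [2:I] [3:D] [4:B] [5:E] [6:G] [7:A] [8:C] [9:K]
Profit = 49 + 66 + 10 + 85 + 46 + 96 + 59 + 62 + 75 = 548

548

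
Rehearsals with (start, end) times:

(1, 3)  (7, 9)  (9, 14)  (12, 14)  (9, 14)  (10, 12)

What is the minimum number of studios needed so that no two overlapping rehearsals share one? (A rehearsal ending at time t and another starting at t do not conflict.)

3

Count concurrent intervals with a sweep; the peak is the room count.
Events (time:±→running): 1:+→1 3:-→0 7:+→1 9:-→0 9:+→1 9:+→2 10:+→3 … peak 3.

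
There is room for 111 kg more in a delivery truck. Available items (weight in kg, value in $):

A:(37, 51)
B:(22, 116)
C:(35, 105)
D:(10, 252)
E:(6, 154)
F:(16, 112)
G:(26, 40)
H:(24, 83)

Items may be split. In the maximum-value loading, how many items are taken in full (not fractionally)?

Order: E (154/6=25.67) > D (252/10=25.20) > F (112/16=7.00) > B (116/22=5.27) > H (83/24=3.46) > C (105/35=3.00) > G (40/26=1.54) > A (51/37=1.38)
Fill: take E (6 @ 154) → take D (10 @ 252) → take F (16 @ 112) → take B (22 @ 116) → take H (24 @ 83) → take 33/35 of C → 99.00; 111/111 used.
5 item(s) taken whole; one partial (take 33/35 of C).

5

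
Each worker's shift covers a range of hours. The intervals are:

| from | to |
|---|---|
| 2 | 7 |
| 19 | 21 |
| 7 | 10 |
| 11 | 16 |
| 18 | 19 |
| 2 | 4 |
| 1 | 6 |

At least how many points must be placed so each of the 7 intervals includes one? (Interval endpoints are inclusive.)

Sort by right endpoint; whenever an interval is uncovered, place a point at its right end.
Sorted: [2,4] [1,6] [2,7] [7,10] [11,16] [18,19] [19,21]
{[2,4],[1,6],[2,7]} hit by 4; {[7,10]} hit by 10; {[11,16]} hit by 16; {[18,19],[19,21]} hit by 19.
Points: 4, 10, 16, 19 (4 total).

4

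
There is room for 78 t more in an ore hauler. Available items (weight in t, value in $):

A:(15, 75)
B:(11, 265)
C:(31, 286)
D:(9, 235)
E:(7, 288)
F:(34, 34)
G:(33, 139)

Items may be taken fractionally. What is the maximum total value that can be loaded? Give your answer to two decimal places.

1170.06

Sort by value per unit weight and fill in that order.
Ratios (sorted): E 41.14, D 26.11, B 24.09, C 9.23, A 5.00, G 4.21, F 1.00
take E (7 @ 288); take D (9 @ 235); take B (11 @ 265); take C (31 @ 286); take A (15 @ 75); take 5/33 of G → 21.06. Capacity used 78/78.
Total value = 1170.06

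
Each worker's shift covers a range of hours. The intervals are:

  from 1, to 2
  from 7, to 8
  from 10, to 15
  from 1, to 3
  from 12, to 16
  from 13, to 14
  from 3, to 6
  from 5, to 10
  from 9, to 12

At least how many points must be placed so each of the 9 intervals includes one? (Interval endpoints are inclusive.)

5

Sorted: [1,2] [1,3] [3,6] [7,8] [5,10] [9,12] [13,14] [10,15] [12,16]
{[1,2],[1,3]} hit by 2; {[3,6]} hit by 6; {[7,8],[5,10]} hit by 8; {[9,12]} hit by 12; {[13,14],[10,15],[12,16]} hit by 14.
Points: 2, 6, 8, 12, 14 (5 total).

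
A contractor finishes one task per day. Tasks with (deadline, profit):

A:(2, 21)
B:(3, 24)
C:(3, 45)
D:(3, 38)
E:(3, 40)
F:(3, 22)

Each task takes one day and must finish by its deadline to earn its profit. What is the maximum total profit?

123

Sort by profit descending; place each in the latest free slot ≤ its deadline.
Profit order: C=45 E=40 D=38 B=24 F=22 A=21
Assign: C→slot 3, E→slot 2, D→slot 1, B skipped, F skipped, A skipped.
Slots: [1:D] [2:E] [3:C]
Profit = 38 + 40 + 45 = 123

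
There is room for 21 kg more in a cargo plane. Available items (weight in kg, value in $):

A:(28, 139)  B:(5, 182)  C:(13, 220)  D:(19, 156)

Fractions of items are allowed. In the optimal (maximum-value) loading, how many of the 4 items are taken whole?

2

Ratios (sorted): B 36.40, C 16.92, D 8.21, A 4.96
take B (5 @ 182); take C (13 @ 220); take 3/19 of D → 24.63. Capacity used 21/21.
2 item(s) taken whole; one partial (take 3/19 of D).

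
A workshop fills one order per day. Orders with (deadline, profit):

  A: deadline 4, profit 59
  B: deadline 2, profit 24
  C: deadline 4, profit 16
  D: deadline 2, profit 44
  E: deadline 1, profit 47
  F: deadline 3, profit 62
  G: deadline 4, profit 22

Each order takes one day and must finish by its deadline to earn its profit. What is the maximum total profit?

Take jobs in profit order; each goes to the latest open slot no later than its deadline.
Profit order: F=62 A=59 E=47 D=44 B=24 G=22 C=16
Assign: F→slot 3, A→slot 4, E→slot 1, D→slot 2, B skipped, G skipped, C skipped.
Slots: [1:E] [2:D] [3:F] [4:A]
Profit = 47 + 44 + 62 + 59 = 212

212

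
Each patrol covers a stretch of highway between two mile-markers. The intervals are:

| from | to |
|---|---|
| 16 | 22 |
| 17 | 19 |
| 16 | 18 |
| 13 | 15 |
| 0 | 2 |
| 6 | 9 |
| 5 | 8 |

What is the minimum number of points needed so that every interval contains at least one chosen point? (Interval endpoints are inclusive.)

4

Process intervals by earliest right end; each time one isn't hit yet, stab at its right endpoint.
By right end: [0,2]  [5,8]  [6,9]  [13,15]  [16,18]  [17,19]  [16,22]
[0,2] uncovered → point at 2; [5,8] uncovered → point at 8; [13,15] uncovered → point at 15; [16,18] uncovered → point at 18.
Points: 2, 8, 15, 18 (4 total).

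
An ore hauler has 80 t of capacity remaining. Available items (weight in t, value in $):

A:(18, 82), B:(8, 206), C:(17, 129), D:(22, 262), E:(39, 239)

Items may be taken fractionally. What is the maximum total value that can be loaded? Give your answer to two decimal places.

799.23

Sort by value per unit weight and fill in that order.
Order: B (206/8=25.75) > D (262/22=11.91) > C (129/17=7.59) > E (239/39=6.13) > A (82/18=4.56)
Fill: take B (8 @ 206) → take D (22 @ 262) → take C (17 @ 129) → take 33/39 of E → 202.23; 80/80 used.
Total value = 799.23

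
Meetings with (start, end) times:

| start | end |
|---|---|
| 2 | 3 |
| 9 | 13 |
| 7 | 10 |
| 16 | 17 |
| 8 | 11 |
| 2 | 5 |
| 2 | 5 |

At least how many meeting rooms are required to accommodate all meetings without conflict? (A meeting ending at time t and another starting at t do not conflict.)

3

Count concurrent intervals with a sweep; the peak is the room count.
starts: [2, 2, 2, 7, 8, 9, 16]
ends:   [3, 5, 5, 10, 11, 13, 17]
s2→1 s2→2 s2→3  — peak 3.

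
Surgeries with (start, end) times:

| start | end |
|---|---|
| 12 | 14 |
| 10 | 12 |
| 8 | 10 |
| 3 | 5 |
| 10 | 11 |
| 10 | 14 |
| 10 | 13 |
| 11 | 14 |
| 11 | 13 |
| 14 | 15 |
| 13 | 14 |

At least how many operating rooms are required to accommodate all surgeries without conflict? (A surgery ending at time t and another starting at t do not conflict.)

Events (time:±→running): 3:+→1 5:-→0 8:+→1 10:-→0 10:+→1 10:+→2 10:+→3 10:+→4 11:-→3 11:+→4 11:+→5 … peak 5.

5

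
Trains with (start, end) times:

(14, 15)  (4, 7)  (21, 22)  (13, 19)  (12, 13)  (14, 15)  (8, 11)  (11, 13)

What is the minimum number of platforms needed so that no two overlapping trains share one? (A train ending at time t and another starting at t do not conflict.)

3

starts: [4, 8, 11, 12, 13, 14, 14, 21]
ends:   [7, 11, 13, 13, 15, 15, 19, 22]
s4→1 e7→0 s8→1 e11→0 s11→1 s12→2 e13→1 e13→0 s13→1 s14→2 s14→3  — peak 3.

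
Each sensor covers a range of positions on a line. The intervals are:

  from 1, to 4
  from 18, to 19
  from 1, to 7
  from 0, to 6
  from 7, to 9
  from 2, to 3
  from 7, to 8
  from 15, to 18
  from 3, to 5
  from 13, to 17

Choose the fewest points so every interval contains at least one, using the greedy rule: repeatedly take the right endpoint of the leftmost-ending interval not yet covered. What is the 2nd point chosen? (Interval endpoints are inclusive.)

Sorted: [2,3] [1,4] [3,5] [0,6] [1,7] [7,8] [7,9] [13,17] [15,18] [18,19]
{[2,3],[1,4],[3,5],[0,6],[1,7]} hit by 3; {[7,8],[7,9]} hit by 8; {[13,17],[15,18]} hit by 17; {[18,19]} hit by 19.
Points: 3, 8, 17, 19 (4 total).

8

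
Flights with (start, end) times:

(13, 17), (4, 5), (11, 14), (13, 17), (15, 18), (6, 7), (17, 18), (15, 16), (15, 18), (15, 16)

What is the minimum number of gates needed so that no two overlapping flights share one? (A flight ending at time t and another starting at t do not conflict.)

starts: [4, 6, 11, 13, 13, 15, 15, 15, 15, 17]
ends:   [5, 7, 14, 16, 16, 17, 17, 18, 18, 18]
s4→1 e5→0 s6→1 e7→0 s11→1 s13→2 s13→3 e14→2 s15→3 s15→4 s15→5 s15→6  — peak 6.

6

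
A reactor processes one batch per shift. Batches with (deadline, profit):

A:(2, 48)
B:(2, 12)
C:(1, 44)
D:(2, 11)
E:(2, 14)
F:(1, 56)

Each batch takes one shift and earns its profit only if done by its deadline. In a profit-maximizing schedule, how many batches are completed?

Profit order: F=56 A=48 C=44 E=14 B=12 D=11
Assign: F→slot 1, A→slot 2, C skipped, E skipped, B skipped, D skipped.
Slots: [1:F] [2:A]
2 of 6 scheduled.

2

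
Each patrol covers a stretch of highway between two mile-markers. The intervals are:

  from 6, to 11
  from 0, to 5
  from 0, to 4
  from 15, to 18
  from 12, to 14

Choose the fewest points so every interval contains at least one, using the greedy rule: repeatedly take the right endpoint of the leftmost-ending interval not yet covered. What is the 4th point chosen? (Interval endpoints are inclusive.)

Process intervals by earliest right end; each time one isn't hit yet, stab at its right endpoint.
By right end: [0,4]  [0,5]  [6,11]  [12,14]  [15,18]
[0,4] uncovered → point at 4; [6,11] uncovered → point at 11; [12,14] uncovered → point at 14; [15,18] uncovered → point at 18.
Points: 4, 11, 14, 18 (4 total).

18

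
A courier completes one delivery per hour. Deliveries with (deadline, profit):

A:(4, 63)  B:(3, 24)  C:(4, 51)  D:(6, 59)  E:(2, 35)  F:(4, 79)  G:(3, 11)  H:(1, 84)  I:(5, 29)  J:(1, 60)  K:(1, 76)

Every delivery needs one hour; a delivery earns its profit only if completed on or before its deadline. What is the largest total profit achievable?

365

Sort by profit descending; place each in the latest free slot ≤ its deadline.
Profit order: H=84 F=79 K=76 A=63 J=60 D=59 C=51 E=35 I=29 B=24 G=11
Assign: H→slot 1, F→slot 4, K skipped, A→slot 3, J skipped, D→slot 6, C→slot 2, E skipped, I→slot 5, B skipped, G skipped.
Slots: [1:H] [2:C] [3:A] [4:F] [5:I] [6:D]
Profit = 84 + 51 + 63 + 79 + 29 + 59 = 365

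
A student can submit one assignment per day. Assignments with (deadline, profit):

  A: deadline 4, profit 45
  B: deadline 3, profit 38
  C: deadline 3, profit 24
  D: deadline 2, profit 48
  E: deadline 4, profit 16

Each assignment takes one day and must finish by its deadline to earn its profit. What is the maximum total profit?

155

Sort by profit descending; place each in the latest free slot ≤ its deadline.
Profit order: D=48 A=45 B=38 C=24 E=16
Assign: D→slot 2, A→slot 4, B→slot 3, C→slot 1, E skipped.
Slots: [1:C] [2:D] [3:B] [4:A]
Profit = 24 + 48 + 38 + 45 = 155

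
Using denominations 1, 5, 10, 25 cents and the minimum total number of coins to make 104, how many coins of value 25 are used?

104 = 4×25 + 4×1
Count of 25: 4

4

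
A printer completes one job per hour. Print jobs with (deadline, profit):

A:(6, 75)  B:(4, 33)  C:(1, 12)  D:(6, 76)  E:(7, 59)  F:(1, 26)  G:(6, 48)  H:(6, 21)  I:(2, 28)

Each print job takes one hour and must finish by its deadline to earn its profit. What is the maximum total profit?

345

Take jobs in profit order; each goes to the latest open slot no later than its deadline.
By profit: D(d6,76), A(d6,75), E(d7,59), G(d6,48), B(d4,33), I(d2,28), F(d1,26), H(d6,21), C(d1,12)
D→slot 6; A→slot 5; E→slot 7; G→slot 4; B→slot 3; I→slot 2; F→slot 1; H skipped; C skipped.
Profit = 26 + 28 + 33 + 48 + 75 + 76 + 59 = 345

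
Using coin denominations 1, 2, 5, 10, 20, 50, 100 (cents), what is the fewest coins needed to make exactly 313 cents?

Use the largest denomination that fits, subtract, and repeat.
313 − 3×100→13 − 1×10→3 − 1×2→1 − 1×1→0
Total coins = 3 + 1 + 1 + 1 = 6

6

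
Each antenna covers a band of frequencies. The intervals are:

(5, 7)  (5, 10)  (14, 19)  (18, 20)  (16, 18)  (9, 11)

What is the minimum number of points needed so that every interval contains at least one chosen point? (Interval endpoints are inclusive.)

3

Process intervals by earliest right end; each time one isn't hit yet, stab at its right endpoint.
Sorted: [5,7] [5,10] [9,11] [16,18] [14,19] [18,20]
{[5,7],[5,10]} hit by 7; {[9,11]} hit by 11; {[16,18],[14,19],[18,20]} hit by 18.
Points: 7, 11, 18 (3 total).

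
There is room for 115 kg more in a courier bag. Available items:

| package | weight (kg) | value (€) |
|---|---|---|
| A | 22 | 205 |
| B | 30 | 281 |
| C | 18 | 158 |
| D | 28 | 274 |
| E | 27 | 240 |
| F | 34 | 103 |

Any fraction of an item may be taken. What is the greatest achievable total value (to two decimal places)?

1070.22

Greedy by value/weight ratio, highest first.
Ratios (sorted): D 9.79, B 9.37, A 9.32, E 8.89, C 8.78, F 3.03
take D (28 @ 274); take B (30 @ 281); take A (22 @ 205); take E (27 @ 240); take 8/18 of C → 70.22. Capacity used 115/115.
Total value = 1070.22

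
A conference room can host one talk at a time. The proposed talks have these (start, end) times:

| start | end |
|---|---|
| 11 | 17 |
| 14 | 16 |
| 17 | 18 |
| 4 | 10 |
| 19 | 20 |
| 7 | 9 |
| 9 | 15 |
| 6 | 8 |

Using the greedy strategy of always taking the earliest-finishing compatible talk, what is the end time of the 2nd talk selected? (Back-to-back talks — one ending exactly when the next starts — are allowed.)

Order by finish time; keep every interval that doesn't clash with the previous kept one.
By end time: (6,8), (7,9), (4,10), (9,15), (14,16), (11,17), (17,18), (19,20).
Pick (6,8); next start ≥ 8 → (9,15); next start ≥ 15 → (17,18); next start ≥ 18 → (19,20).
Selected: (6,8) (9,15) (17,18) (19,20)

15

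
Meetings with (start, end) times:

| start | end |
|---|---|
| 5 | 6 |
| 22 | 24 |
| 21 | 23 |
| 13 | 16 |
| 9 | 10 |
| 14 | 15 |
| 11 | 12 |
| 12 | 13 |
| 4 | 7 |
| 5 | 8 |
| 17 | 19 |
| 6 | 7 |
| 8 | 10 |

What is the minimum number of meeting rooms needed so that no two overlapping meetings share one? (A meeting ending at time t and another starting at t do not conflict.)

starts: [4, 5, 5, 6, 8, 9, 11, 12, 13, 14, 17, 21, 22]
ends:   [6, 7, 7, 8, 10, 10, 12, 13, 15, 16, 19, 23, 24]
s4→1 s5→2 s5→3  — peak 3.

3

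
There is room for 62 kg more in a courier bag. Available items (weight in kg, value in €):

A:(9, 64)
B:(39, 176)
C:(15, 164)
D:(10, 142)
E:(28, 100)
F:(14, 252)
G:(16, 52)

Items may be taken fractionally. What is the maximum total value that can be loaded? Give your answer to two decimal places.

Greedy by value/weight ratio, highest first.
Ratios (sorted): F 18.00, D 14.20, C 10.93, A 7.11, B 4.51, E 3.57, G 3.25
take F (14 @ 252); take D (10 @ 142); take C (15 @ 164); take A (9 @ 64); take 14/39 of B → 63.18. Capacity used 62/62.
Total value = 685.18

685.18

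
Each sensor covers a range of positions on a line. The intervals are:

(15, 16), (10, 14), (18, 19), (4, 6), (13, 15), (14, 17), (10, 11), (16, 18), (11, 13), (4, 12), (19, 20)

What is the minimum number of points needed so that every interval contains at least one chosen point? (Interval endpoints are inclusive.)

Sorted: [4,6] [10,11] [4,12] [11,13] [10,14] [13,15] [15,16] [14,17] [16,18] [18,19] [19,20]
{[4,6]} hit by 6; {[10,11],[4,12],[11,13],[10,14]} hit by 11; {[13,15],[15,16],[14,17]} hit by 15; {[16,18],[18,19]} hit by 18; {[19,20]} hit by 20.
Points: 6, 11, 15, 18, 20 (5 total).

5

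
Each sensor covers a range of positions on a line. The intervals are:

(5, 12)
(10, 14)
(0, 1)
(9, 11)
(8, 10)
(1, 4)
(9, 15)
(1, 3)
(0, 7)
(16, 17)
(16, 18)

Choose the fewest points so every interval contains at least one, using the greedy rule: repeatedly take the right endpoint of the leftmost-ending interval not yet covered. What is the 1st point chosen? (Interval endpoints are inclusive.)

1

Sort by right endpoint; whenever an interval is uncovered, place a point at its right end.
Sorted: [0,1] [1,3] [1,4] [0,7] [8,10] [9,11] [5,12] [10,14] [9,15] [16,17] [16,18]
{[0,1],[1,3],[1,4],[0,7]} hit by 1; {[8,10],[9,11],[5,12],[10,14],[9,15]} hit by 10; {[16,17],[16,18]} hit by 17.
Points: 1, 10, 17 (3 total).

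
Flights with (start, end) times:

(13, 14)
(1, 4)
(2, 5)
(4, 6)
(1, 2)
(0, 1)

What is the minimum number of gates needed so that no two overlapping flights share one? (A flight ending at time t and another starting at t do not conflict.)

The answer is the maximum number of intervals overlapping at any instant.
Events (time:±→running): 0:+→1 1:-→0 1:+→1 1:+→2 … peak 2.

2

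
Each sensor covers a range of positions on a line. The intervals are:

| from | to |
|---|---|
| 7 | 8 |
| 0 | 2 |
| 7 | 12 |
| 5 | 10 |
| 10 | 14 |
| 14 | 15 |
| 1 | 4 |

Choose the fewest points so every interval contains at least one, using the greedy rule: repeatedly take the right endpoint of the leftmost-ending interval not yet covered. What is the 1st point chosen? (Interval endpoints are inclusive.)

Process intervals by earliest right end; each time one isn't hit yet, stab at its right endpoint.
Sorted: [0,2] [1,4] [7,8] [5,10] [7,12] [10,14] [14,15]
{[0,2],[1,4]} hit by 2; {[7,8],[5,10],[7,12]} hit by 8; {[10,14],[14,15]} hit by 14.
Points: 2, 8, 14 (3 total).

2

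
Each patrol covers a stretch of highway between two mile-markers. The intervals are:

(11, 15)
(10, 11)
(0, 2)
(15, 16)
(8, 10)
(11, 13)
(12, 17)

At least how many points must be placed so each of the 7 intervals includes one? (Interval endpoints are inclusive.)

By right end: [0,2]  [8,10]  [10,11]  [11,13]  [11,15]  [15,16]  [12,17]
[0,2] uncovered → point at 2; [8,10] uncovered → point at 10; [11,13] uncovered → point at 13; [15,16] uncovered → point at 16.
Points: 2, 10, 13, 16 (4 total).

4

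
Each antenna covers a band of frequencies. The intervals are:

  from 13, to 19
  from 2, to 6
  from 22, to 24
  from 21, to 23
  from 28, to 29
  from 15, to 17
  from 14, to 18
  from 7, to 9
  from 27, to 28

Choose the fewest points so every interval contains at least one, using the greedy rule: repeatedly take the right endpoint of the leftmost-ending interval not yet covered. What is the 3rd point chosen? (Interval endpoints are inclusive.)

17

Sort by right endpoint; whenever an interval is uncovered, place a point at its right end.
Sorted: [2,6] [7,9] [15,17] [14,18] [13,19] [21,23] [22,24] [27,28] [28,29]
{[2,6]} hit by 6; {[7,9]} hit by 9; {[15,17],[14,18],[13,19]} hit by 17; {[21,23],[22,24]} hit by 23; {[27,28],[28,29]} hit by 28.
Points: 6, 9, 17, 23, 28 (5 total).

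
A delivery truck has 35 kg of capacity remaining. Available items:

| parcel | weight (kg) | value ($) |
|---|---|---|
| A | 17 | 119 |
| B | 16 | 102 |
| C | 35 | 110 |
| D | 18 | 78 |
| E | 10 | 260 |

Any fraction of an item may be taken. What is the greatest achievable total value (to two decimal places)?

Ratios (sorted): E 26.00, A 7.00, B 6.38, D 4.33, C 3.14
take E (10 @ 260); take A (17 @ 119); take 8/16 of B → 51.00. Capacity used 35/35.
Total value = 430.00

430.00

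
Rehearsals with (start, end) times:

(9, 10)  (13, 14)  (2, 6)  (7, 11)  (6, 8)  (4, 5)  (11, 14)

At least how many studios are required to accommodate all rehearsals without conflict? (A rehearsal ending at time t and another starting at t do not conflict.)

2

Events (time:±→running): 2:+→1 4:+→2 … peak 2.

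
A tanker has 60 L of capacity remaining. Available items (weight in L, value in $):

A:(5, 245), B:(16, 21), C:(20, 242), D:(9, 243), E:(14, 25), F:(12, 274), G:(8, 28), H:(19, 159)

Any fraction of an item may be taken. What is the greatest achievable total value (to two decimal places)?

Order: A (245/5=49.00) > D (243/9=27.00) > F (274/12=22.83) > C (242/20=12.10) > H (159/19=8.37) > G (28/8=3.50) > E (25/14=1.79) > B (21/16=1.31)
Fill: take A (5 @ 245) → take D (9 @ 243) → take F (12 @ 274) → take C (20 @ 242) → take 14/19 of H → 117.16; 60/60 used.
Total value = 1121.16

1121.16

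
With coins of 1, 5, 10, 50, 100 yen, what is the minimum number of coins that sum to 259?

259 = 2×100 + 1×50 + 1×5 + 4×1
Total coins = 2 + 1 + 1 + 4 = 8

8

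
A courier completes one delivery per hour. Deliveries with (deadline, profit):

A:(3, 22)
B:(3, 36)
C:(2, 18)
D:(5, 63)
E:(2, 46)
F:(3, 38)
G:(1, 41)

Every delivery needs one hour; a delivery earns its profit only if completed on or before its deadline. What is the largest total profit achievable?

Take jobs in profit order; each goes to the latest open slot no later than its deadline.
By profit: D(d5,63), E(d2,46), G(d1,41), F(d3,38), B(d3,36), A(d3,22), C(d2,18)
D→slot 5; E→slot 2; G→slot 1; F→slot 3; B skipped; A skipped; C skipped.
Profit = 41 + 46 + 38 + 63 = 188

188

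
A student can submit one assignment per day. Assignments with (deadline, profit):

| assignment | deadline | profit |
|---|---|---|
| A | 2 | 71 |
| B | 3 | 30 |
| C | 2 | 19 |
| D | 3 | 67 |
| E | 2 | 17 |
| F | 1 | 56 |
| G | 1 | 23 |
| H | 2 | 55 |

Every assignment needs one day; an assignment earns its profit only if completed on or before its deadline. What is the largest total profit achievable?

194

Sort by profit descending; place each in the latest free slot ≤ its deadline.
Profit order: A=71 D=67 F=56 H=55 B=30 G=23 C=19 E=17
Assign: A→slot 2, D→slot 3, F→slot 1, H skipped, B skipped, G skipped, C skipped, E skipped.
Slots: [1:F] [2:A] [3:D]
Profit = 56 + 71 + 67 = 194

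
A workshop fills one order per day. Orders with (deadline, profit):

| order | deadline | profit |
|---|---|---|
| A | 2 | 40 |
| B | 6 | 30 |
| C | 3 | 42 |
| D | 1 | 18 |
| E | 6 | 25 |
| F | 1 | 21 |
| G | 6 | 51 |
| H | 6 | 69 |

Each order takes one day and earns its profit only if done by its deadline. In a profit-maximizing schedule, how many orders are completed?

6

By profit: H(d6,69), G(d6,51), C(d3,42), A(d2,40), B(d6,30), E(d6,25), F(d1,21), D(d1,18)
H→slot 6; G→slot 5; C→slot 3; A→slot 2; B→slot 4; E→slot 1; F skipped; D skipped.
6 of 8 scheduled.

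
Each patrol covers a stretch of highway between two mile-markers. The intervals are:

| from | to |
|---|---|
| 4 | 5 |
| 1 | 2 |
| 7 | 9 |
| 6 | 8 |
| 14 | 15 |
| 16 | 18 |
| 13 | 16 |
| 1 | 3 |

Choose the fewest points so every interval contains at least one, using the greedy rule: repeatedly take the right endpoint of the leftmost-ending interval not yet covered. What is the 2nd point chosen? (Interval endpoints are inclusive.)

Sorted: [1,2] [1,3] [4,5] [6,8] [7,9] [14,15] [13,16] [16,18]
{[1,2],[1,3]} hit by 2; {[4,5]} hit by 5; {[6,8],[7,9]} hit by 8; {[14,15],[13,16]} hit by 15; {[16,18]} hit by 18.
Points: 2, 5, 8, 15, 18 (5 total).

5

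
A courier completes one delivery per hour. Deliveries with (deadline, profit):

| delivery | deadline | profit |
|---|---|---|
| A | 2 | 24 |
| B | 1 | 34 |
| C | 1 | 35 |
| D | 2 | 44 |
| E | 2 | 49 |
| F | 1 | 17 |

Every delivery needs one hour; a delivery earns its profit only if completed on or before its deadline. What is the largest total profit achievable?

93

Take jobs in profit order; each goes to the latest open slot no later than its deadline.
By profit: E(d2,49), D(d2,44), C(d1,35), B(d1,34), A(d2,24), F(d1,17)
E→slot 2; D→slot 1; C skipped; B skipped; A skipped; F skipped.
Profit = 44 + 49 = 93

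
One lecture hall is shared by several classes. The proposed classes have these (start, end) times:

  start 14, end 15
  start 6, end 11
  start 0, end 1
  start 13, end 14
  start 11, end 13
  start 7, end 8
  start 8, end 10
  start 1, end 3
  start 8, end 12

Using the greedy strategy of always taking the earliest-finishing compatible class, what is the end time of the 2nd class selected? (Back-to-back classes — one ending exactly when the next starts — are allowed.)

Greedy by earliest finish: after sorting by end time, pick each interval compatible with the last pick.
By end time: (0,1), (1,3), (7,8), (8,10), (6,11), (8,12), (11,13), (13,14), (14,15).
Pick (0,1); next start ≥ 1 → (1,3); next start ≥ 3 → (7,8); next start ≥ 8 → (8,10); next start ≥ 10 → (11,13); next start ≥ 13 → (13,14); next start ≥ 14 → (14,15).
Selected: (0,1) (1,3) (7,8) (8,10) (11,13) (13,14) (14,15)

3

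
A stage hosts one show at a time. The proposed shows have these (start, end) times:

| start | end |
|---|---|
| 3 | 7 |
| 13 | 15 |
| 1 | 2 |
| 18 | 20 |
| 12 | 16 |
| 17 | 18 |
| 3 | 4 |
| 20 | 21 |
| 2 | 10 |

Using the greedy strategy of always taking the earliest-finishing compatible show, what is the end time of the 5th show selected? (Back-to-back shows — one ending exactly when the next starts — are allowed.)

By end time: (1,2), (3,4), (3,7), (2,10), (13,15), (12,16), (17,18), (18,20), (20,21).
Pick (1,2); next start ≥ 2 → (3,4); next start ≥ 4 → (13,15); next start ≥ 15 → (17,18); next start ≥ 18 → (18,20); next start ≥ 20 → (20,21).
Selected: (1,2) (3,4) (13,15) (17,18) (18,20) (20,21)

20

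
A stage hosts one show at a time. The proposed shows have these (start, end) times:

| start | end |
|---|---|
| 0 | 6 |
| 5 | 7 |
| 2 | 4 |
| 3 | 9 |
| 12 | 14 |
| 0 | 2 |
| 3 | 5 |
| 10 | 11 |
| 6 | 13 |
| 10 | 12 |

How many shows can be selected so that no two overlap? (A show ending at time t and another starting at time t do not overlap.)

Sorted by end: (0,2)  (2,4)  (3,5)  (0,6)  (5,7)  (3,9)  (10,11)  (10,12)  (6,13)  (12,14)
take (0,2); take (2,4); skip (3,5); take (5,7); skip (3,9); take (10,11); take (12,14).
Selected 5 shows.

5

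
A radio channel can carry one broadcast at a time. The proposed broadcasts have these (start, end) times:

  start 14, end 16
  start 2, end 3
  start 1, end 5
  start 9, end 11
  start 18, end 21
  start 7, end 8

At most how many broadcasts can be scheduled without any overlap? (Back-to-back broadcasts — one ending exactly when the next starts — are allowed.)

5

Greedy by earliest finish: after sorting by end time, pick each interval compatible with the last pick.
Sorted by end: (2,3)  (1,5)  (7,8)  (9,11)  (14,16)  (18,21)
take (2,3); take (7,8); take (9,11); take (14,16); take (18,21).
Selected 5 broadcasts.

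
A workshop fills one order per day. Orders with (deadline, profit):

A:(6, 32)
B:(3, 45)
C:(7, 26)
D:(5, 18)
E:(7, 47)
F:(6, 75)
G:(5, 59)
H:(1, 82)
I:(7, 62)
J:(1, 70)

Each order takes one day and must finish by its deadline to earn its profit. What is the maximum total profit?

402

By profit: H(d1,82), F(d6,75), J(d1,70), I(d7,62), G(d5,59), E(d7,47), B(d3,45), A(d6,32), C(d7,26), D(d5,18)
H→slot 1; F→slot 6; J skipped; I→slot 7; G→slot 5; E→slot 4; B→slot 3; A→slot 2; C skipped; D skipped.
Profit = 82 + 32 + 45 + 47 + 59 + 75 + 62 = 402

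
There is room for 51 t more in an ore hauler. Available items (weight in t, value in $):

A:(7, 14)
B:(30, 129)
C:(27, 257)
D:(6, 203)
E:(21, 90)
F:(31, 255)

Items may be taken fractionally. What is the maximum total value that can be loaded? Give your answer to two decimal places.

Sort by value per unit weight and fill in that order.
Order: D (203/6=33.83) > C (257/27=9.52) > F (255/31=8.23) > B (129/30=4.30) > E (90/21=4.29) > A (14/7=2.00)
Fill: take D (6 @ 203) → take C (27 @ 257) → take 18/31 of F → 148.06; 51/51 used.
Total value = 608.06

608.06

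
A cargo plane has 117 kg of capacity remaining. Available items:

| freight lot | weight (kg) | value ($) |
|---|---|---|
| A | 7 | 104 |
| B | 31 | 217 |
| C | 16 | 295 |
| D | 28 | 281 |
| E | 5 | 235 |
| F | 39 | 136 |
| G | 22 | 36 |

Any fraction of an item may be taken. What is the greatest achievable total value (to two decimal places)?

Sort by value per unit weight and fill in that order.
Ratios (sorted): E 47.00, C 18.44, A 14.86, D 10.04, B 7.00, F 3.49, G 1.64
take E (5 @ 235); take C (16 @ 295); take A (7 @ 104); take D (28 @ 281); take B (31 @ 217); take 30/39 of F → 104.62. Capacity used 117/117.
Total value = 1236.62

1236.62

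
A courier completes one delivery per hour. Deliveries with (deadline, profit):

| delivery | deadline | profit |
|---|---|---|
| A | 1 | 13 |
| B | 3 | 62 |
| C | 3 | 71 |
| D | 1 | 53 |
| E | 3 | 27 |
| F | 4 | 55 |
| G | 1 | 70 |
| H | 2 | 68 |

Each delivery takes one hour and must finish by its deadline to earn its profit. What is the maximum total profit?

By profit: C(d3,71), G(d1,70), H(d2,68), B(d3,62), F(d4,55), D(d1,53), E(d3,27), A(d1,13)
C→slot 3; G→slot 1; H→slot 2; B skipped; F→slot 4; D skipped; E skipped; A skipped.
Profit = 70 + 68 + 71 + 55 = 264

264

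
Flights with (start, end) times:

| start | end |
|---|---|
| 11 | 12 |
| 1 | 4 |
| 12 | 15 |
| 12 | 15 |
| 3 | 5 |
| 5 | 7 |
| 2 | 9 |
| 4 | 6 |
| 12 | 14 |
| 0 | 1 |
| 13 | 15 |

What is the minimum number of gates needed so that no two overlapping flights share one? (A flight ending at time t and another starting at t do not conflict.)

Events (time:±→running): 0:+→1 1:-→0 1:+→1 2:+→2 3:+→3 4:-→2 4:+→3 5:-→2 5:+→3 6:-→2 7:-→1 9:-→0 11:+→1 12:-→0 12:+→1 12:+→2 12:+→3 13:+→4 … peak 4.

4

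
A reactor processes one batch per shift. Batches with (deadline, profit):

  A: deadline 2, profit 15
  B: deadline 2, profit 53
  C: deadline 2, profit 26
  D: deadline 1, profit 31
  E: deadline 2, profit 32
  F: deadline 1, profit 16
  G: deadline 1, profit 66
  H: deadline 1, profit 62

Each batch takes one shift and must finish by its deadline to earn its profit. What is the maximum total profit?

119

Take jobs in profit order; each goes to the latest open slot no later than its deadline.
Profit order: G=66 H=62 B=53 E=32 D=31 C=26 F=16 A=15
Assign: G→slot 1, H skipped, B→slot 2, E skipped, D skipped, C skipped, F skipped, A skipped.
Slots: [1:G] [2:B]
Profit = 66 + 53 = 119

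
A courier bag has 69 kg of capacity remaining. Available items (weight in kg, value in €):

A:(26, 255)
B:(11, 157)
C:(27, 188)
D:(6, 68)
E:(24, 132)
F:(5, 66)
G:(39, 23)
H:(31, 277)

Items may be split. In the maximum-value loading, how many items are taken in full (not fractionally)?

Sort by value per unit weight and fill in that order.
Ratios (sorted): B 14.27, F 13.20, D 11.33, A 9.81, H 8.94, C 6.96, E 5.50, G 0.59
take B (11 @ 157); take F (5 @ 66); take D (6 @ 68); take A (26 @ 255); take 21/31 of H → 187.65. Capacity used 69/69.
4 item(s) taken whole; one partial (take 21/31 of H).

4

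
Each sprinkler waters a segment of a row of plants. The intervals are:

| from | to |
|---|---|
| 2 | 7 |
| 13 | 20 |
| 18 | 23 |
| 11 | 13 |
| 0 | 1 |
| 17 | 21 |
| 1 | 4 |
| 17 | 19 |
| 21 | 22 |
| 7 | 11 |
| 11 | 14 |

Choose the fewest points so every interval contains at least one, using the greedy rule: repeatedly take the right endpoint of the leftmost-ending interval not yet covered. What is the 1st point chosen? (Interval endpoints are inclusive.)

Sorted: [0,1] [1,4] [2,7] [7,11] [11,13] [11,14] [17,19] [13,20] [17,21] [21,22] [18,23]
{[0,1],[1,4]} hit by 1; {[2,7],[7,11]} hit by 7; {[11,13],[11,14]} hit by 13; {[17,19],[13,20],[17,21]} hit by 19; {[21,22],[18,23]} hit by 22.
Points: 1, 7, 13, 19, 22 (5 total).

1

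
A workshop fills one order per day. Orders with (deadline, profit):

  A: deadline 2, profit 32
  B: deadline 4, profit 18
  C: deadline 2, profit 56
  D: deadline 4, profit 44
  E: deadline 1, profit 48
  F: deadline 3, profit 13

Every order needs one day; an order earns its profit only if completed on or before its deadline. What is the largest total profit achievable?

Sort by profit descending; place each in the latest free slot ≤ its deadline.
By profit: C(d2,56), E(d1,48), D(d4,44), A(d2,32), B(d4,18), F(d3,13)
C→slot 2; E→slot 1; D→slot 4; A skipped; B→slot 3; F skipped.
Profit = 48 + 56 + 18 + 44 = 166

166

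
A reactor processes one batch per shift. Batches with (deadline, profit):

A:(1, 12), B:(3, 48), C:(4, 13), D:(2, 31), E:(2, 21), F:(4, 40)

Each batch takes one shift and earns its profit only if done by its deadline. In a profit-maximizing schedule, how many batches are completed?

4

Sort by profit descending; place each in the latest free slot ≤ its deadline.
Profit order: B=48 F=40 D=31 E=21 C=13 A=12
Assign: B→slot 3, F→slot 4, D→slot 2, E→slot 1, C skipped, A skipped.
Slots: [1:E] [2:D] [3:B] [4:F]
4 of 6 scheduled.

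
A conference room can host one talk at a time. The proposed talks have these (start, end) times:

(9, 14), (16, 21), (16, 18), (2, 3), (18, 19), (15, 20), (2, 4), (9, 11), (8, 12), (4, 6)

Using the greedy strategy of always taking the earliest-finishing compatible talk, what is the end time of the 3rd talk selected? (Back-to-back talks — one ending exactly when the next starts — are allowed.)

11

Sort by end time and greedily take each interval whose start is ≥ the last chosen end.
Sorted by end: (2,3)  (2,4)  (4,6)  (9,11)  (8,12)  (9,14)  (16,18)  (18,19)  (15,20)  (16,21)
take (2,3); take (4,6); take (9,11); take (16,18); take (18,19).
Selected: (2,3) (4,6) (9,11) (16,18) (18,19)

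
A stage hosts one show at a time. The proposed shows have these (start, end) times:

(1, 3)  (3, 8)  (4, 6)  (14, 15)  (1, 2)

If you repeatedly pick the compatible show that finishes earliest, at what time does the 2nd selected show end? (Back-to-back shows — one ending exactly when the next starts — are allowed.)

By end time: (1,2), (1,3), (4,6), (3,8), (14,15).
Pick (1,2); next start ≥ 2 → (4,6); next start ≥ 6 → (14,15).
Selected: (1,2) (4,6) (14,15)

6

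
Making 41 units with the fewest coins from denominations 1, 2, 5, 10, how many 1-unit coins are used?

1

41 = 4×10 + 1×1
Count of 1: 1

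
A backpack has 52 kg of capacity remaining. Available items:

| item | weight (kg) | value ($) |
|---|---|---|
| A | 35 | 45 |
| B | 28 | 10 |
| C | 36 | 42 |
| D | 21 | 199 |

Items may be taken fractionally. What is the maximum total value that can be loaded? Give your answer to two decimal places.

238.86

Sort by value per unit weight and fill in that order.
Ratios (sorted): D 9.48, A 1.29, C 1.17, B 0.36
take D (21 @ 199); take 31/35 of A → 39.86. Capacity used 52/52.
Total value = 238.86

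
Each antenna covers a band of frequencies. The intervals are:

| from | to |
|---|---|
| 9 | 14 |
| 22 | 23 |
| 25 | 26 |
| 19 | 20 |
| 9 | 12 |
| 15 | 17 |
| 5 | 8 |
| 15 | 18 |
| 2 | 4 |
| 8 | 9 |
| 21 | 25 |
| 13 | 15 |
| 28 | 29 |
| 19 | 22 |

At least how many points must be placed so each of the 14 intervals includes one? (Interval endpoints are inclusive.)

8

Sorted: [2,4] [5,8] [8,9] [9,12] [9,14] [13,15] [15,17] [15,18] [19,20] [19,22] [22,23] [21,25] [25,26] [28,29]
{[2,4]} hit by 4; {[5,8],[8,9]} hit by 8; {[9,12],[9,14]} hit by 12; {[13,15],[15,17],[15,18]} hit by 15; {[19,20],[19,22]} hit by 20; {[22,23],[21,25]} hit by 23; {[25,26]} hit by 26; {[28,29]} hit by 29.
Points: 4, 8, 12, 15, 20, 23, 26, 29 (8 total).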